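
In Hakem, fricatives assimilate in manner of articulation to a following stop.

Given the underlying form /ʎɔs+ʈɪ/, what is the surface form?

[ʎɔtʈɪ]

/s/ is a voiceless alveolar fricative. The following trigger /ʈ/ is a stop, so /s/ must become a stop as well.
A voiceless alveolar stop is [t], so the surface segment is [t].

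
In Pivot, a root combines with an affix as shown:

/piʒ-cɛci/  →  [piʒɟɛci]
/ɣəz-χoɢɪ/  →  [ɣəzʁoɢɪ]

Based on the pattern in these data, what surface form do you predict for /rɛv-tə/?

The data show progressive voicing assimilation: /c/ → [ɟ] after /ʒ/; /χ/ → [ʁ] after /z/. In each pair only voicing changes, matching the preceding consonant, while place and manner stay constant.
/t/ is a voiceless alveolar stop. The preceding trigger /v/ is voiced, so /t/ must become voiced as well.
A voiced alveolar stop is [d], so the surface segment is [d].

[rɛvdə]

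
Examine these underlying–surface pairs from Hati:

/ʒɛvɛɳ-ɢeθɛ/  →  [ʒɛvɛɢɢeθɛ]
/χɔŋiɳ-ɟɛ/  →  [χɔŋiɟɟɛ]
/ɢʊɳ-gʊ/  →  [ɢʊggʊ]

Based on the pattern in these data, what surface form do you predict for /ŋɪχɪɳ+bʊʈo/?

[ŋɪχɪbbʊʈo]

The data show regressive total assimilation (/ɳ/ → [ɢ] before /ɢ/; /ɳ/ → [ɟ] before /ɟ/; /ɳ/ → [g] before /g/): in every case the target segment becomes identical to its following neighbour, copying more than a single feature.
/ɳ/ is the segment targeted by the rule; it sits immediately before /b/, so it assimilates completely and surfaces as [b].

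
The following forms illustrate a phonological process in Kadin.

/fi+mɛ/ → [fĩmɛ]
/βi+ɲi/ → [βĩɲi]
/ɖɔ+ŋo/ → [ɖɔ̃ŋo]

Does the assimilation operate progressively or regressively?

regressive

The vowel /i/ surfaces as nasalised [ĩ] next to the following nasal /m/ — it has acquired the [+nasal] feature of its neighbour.
The other forms show the same pattern: /i/ → [ĩ] before /ɲ/; /ɔ/ → [ɔ̃] before /ŋ/ — each time a vowel is nasalised next to a following nasal.
Because the conditioning nasal is to the right of the vowel that changes, the process is regressive (anticipatory).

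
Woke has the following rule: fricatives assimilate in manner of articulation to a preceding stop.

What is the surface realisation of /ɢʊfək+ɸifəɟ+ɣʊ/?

[ɢʊfəkpifəɟgʊ]

The rule targets /ɸ/ (voiceless bilabial fricative), which sits after the trigger /k/ (stop).
The voiceless bilabial stop is [p], so /ɸ/ → [p].
At the second juncture, /ɣ/ likewise becomes [g] adjacent to /ɟ/.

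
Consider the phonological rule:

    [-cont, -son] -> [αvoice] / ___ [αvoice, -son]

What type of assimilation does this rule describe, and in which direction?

The rule copies [voice] from the environment onto the target, so the assimilating feature is voicing.
The conditioning segment sits to the right of the focus bar, meaning the trigger follows the segment that changes — regressive assimilation.

regressive voicing assimilation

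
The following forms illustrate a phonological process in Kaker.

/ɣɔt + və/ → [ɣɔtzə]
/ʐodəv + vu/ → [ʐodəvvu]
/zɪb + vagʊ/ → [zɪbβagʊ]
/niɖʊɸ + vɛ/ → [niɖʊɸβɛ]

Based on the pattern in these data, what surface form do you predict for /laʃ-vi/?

[laʃʒi]

The data show progressive place assimilation: /v/ → [z] after /t/; /v/ → [β] after /b/; /v/ → [β] after /ɸ/. In each pair only place changes, matching the preceding consonant, while manner and voice stay constant.
Nothing changes in [ʐodəvvu]: there the adjacent consonants already agree in place (/v/ and /v/ are both labiodental), so this form is consistent with the same rule.
The rule targets /v/ (voiced labiodental fricative), which sits after the trigger /ʃ/ (postalveolar).
Changing only its place to postalveolar gives [ʒ] — the voiced postalveolar fricative.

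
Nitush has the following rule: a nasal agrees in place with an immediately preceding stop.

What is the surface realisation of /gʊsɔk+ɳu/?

[gʊsɔkŋu]

The rule targets /ɳ/ (voiced retroflex nasal), which sits after the trigger /k/ (velar).
A voiced velar nasal is [ŋ], so the surface segment is [ŋ].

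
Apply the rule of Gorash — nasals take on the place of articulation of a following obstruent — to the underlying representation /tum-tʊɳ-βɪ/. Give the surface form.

[tuntʊmβɪ]

The rule targets /m/ (voiced bilabial nasal), which sits before the trigger /t/ (alveolar).
The voiced alveolar nasal is [n], so /m/ → [n].
At the second juncture, /ɳ/ likewise becomes [m] adjacent to /β/.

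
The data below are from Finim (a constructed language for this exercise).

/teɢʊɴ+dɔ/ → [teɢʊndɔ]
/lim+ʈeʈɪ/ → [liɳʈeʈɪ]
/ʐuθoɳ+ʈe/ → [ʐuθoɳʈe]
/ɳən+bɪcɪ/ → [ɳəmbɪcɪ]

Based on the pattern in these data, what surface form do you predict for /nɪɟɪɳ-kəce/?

The data show regressive place assimilation: /ɴ/ → [n] before /d/; /m/ → [ɳ] before /ʈ/; /n/ → [m] before /b/. In each pair only place changes, matching the following consonant, while manner and voice stay constant.
No alternation appears in [ʐuθoɳʈe]: there the adjacent consonants already agree in place (/ɳ/ and /ʈ/ are both retroflex), so this form is consistent with the same rule.
/ɳ/ is a voiced retroflex nasal. The following trigger /k/ is velar, so /ɳ/ must become velar as well.
A voiced velar nasal is [ŋ], so the surface segment is [ŋ].

[nɪɟɪŋkəce]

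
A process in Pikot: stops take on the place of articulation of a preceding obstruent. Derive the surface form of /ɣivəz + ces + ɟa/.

[ɣivəztesda]

/c/ is a voiceless palatal stop. The preceding trigger /z/ is alveolar, so /c/ must become alveolar as well.
The voiceless alveolar stop is [t], so /c/ → [t].
At the second juncture, /ɟ/ likewise becomes [d] adjacent to /s/.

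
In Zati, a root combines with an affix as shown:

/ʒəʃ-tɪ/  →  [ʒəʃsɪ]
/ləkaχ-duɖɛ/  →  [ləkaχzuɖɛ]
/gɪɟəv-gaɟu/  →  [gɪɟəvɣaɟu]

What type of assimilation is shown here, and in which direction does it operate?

progressive manner assimilation

The segment that alternates is /t/, which surfaces as [s] when adjacent to /ʃ/.
The change stop → fricative matches the manner of the preceding /ʃ/, identifying this as manner assimilation.
Place and voice are unchanged, so the assimilation is partial, not total.
Checking the remaining alternations: /d/ → [z] after /χ/ (stop → fricative, matching a fricative); /g/ → [ɣ] after /v/ (stop → fricative, matching a fricative) — only manner changes, and always toward the preceding segment.
Since the segment that changes follows the conditioning segment, the assimilation is progressive.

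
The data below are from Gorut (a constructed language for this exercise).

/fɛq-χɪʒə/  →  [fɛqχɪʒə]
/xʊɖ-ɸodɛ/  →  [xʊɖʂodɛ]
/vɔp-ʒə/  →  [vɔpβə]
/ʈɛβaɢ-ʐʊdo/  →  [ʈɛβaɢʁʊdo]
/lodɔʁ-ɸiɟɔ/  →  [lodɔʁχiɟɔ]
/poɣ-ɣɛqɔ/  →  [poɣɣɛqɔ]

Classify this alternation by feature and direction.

Underlying /ɸ/ is realised as [ʂ] next to /ɖ/; /ɖ/ itself does not change.
The change bilabial → retroflex matches the place of the preceding /ɖ/, identifying this as place assimilation.
Manner and voice are unchanged, so the assimilation is partial, not total.
The same holds elsewhere in the data: /ʒ/ → [β] after /p/ (postalveolar → bilabial, matching bilabial); /ʐ/ → [ʁ] after /ɢ/ (retroflex → uvular, matching uvular); /ɸ/ → [χ] after /ʁ/ (bilabial → uvular, matching uvular) — only place changes, and always toward the preceding segment.
Nothing changes in [fɛqχɪʒə], [poɣɣɛqɔ]: there the adjacent consonants already agree in place (/χ/ and /q/ are both uvular; /ɣ/ and /ɣ/ are both velar), so these forms are consistent with the same rule.
Since the segment that changes follows the conditioning segment, the assimilation is progressive.

progressive place assimilation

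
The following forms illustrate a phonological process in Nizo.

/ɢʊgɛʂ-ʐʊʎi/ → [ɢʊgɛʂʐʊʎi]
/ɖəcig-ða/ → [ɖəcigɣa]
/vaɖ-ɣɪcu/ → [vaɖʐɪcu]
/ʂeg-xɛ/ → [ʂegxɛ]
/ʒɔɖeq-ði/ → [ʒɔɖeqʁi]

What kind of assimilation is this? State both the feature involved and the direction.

progressive place assimilation

Comparing underlying and surface forms, /ð/ → [ɣ] is the alternation; the neighbouring /g/ is constant.
/ð/ is dental while /g/ is velar; the output [ɣ] is velar, matching the trigger — so the feature that spreads is place.
Manner and voice are unchanged, so the assimilation is partial, not total.
The same holds elsewhere in the data: /ɣ/ → [ʐ] after /ɖ/ (velar → retroflex, matching retroflex); /ð/ → [ʁ] after /q/ (dental → uvular, matching uvular) — only place changes, and always toward the preceding segment.
Nothing changes in [ɢʊgɛʂʐʊʎi], [ʂegxɛ]: there the adjacent consonants already agree in place (/ʐ/ and /ʂ/ are both retroflex; /x/ and /g/ are both velar), so these forms are consistent with the same rule.
Since the segment that changes follows the conditioning segment, the assimilation is progressive.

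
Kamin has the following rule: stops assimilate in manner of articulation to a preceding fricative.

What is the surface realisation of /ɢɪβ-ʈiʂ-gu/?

[ɢɪβʂiʂɣu]

/ʈ/ is a voiceless retroflex stop. The preceding trigger /β/ is a fricative, so /ʈ/ must become a fricative as well.
The voiceless retroflex fricative is [ʂ], so /ʈ/ → [ʂ].
The same rule applies at the second boundary: /g/ → [ɣ] next to /ʂ/.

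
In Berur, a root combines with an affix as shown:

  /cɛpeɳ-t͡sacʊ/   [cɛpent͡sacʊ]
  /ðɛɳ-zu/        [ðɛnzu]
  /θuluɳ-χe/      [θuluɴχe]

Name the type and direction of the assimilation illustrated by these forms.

Underlying /ɳ/ is realised as [n] next to /t͡s/; /t͡s/ itself does not change.
/ɳ/ is retroflex while /t͡s/ is alveolar; the output [n] is alveolar, matching the trigger — so the feature that spreads is place.
Manner and voice are unchanged, so the assimilation is partial, not total.
The other alternating forms pattern the same way: /ɳ/ → [n] before /z/ (retroflex → alveolar, matching alveolar); /ɳ/ → [ɴ] before /χ/ (retroflex → uvular, matching uvular) — only place changes, and always toward the following segment.
Since the segment that changes precedes the conditioning segment, the assimilation is regressive.

regressive place assimilation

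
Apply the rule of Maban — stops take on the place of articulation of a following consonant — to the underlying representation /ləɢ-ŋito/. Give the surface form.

[ləgŋito]

/ɢ/ is a voiced uvular stop. The following trigger /ŋ/ is velar, so /ɢ/ must become velar as well.
A voiced velar stop is [g], so the surface segment is [g].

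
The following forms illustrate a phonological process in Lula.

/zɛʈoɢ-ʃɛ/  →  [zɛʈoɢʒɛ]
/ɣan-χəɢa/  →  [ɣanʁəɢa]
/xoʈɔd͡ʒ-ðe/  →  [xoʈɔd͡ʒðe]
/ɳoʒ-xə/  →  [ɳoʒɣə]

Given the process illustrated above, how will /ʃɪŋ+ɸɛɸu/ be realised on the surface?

[ʃɪŋβɛɸu]

The data show progressive voicing assimilation: /ʃ/ → [ʒ] after /ɢ/; /χ/ → [ʁ] after /n/; /x/ → [ɣ] after /ʒ/. In each pair only voicing changes, matching the preceding consonant, while place and manner stay constant.
No alternation appears in [xoʈɔd͡ʒðe]: there the adjacent consonants already agree in voicing (/ð/ and /d͡ʒ/ are both voiced), so this form is consistent with the same rule.
The rule targets /ɸ/ (voiceless bilabial fricative), which sits after the trigger /ŋ/ (voiced).
Changing only its voicing to voiced gives [β] — the voiced bilabial fricative.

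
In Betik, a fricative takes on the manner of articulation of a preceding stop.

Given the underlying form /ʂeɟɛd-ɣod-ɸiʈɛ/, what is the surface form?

[ʂeɟɛdgodpiʈɛ]

/ɣ/ is a voiced velar fricative. The preceding trigger /d/ is a stop, so /ɣ/ must become a stop as well.
A voiced velar stop is [g], so the surface segment is [g].
The same rule applies at the second boundary: /ɸ/ → [p] next to /d/.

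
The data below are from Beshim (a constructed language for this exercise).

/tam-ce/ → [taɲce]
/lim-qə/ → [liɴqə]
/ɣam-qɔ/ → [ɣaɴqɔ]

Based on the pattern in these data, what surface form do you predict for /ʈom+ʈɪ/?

The data show regressive place assimilation: /m/ → [ɲ] before /c/; /m/ → [ɴ] before /q/. In each pair only place changes, matching the following consonant, while manner and voice stay constant.
/m/ is a voiced bilabial nasal. The following trigger /ʈ/ is retroflex, so /m/ must become retroflex as well.
The voiced retroflex nasal is [ɳ], so /m/ → [ɳ].

[ʈoɳʈɪ]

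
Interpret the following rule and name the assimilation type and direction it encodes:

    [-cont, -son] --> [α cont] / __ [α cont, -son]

The rule copies [cont] (continuancy) from the environment onto the target stops; since [±cont] encodes the stop/fricative manner contrast, the assimilating dimension is manner.
The conditioning segment sits to the right of the focus bar, meaning the trigger follows the segment that changes — regressive assimilation.

regressive manner assimilation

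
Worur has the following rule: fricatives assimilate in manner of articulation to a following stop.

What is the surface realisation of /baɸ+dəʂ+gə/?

The rule targets /ɸ/ (voiceless bilabial fricative), which sits before the trigger /d/ (stop).
The voiceless bilabial stop is [p], so /ɸ/ → [p].
At the second juncture, /ʂ/ likewise becomes [ʈ] adjacent to /g/.

[bapdəʈgə]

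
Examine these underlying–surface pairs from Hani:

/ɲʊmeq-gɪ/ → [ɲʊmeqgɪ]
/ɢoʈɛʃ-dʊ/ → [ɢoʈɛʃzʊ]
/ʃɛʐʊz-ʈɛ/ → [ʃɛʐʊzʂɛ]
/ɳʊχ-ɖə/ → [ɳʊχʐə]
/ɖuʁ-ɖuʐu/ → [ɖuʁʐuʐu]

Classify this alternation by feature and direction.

The segment that alternates is /d/, which surfaces as [z] when adjacent to /ʃ/.
/d/ is a stop while /ʃ/ is a fricative; the output [z] is a fricative, matching the trigger — so the feature that spreads is manner.
Place and voice are unchanged, so the assimilation is partial, not total.
The same holds elsewhere in the data: /ʈ/ → [ʂ] after /z/ (stop → fricative, matching a fricative); /ɖ/ → [ʐ] after /χ/ (stop → fricative, matching a fricative); /ɖ/ → [ʐ] after /ʁ/ (stop → fricative, matching a fricative) — only manner changes, and always toward the preceding segment.
Nothing changes in [ɲʊmeqgɪ]: there the adjacent consonants already agree in manner (/g/ and /q/ are both stops), so this form is consistent with the same rule.
Since the segment that changes follows the conditioning segment, the assimilation is progressive.

progressive manner assimilation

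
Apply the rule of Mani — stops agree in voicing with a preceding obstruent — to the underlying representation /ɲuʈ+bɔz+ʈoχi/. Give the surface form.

[ɲuʈpɔzɖoχi]

/b/ is a voiced bilabial stop. The preceding trigger /ʈ/ is voiceless, so /b/ must become voiceless as well.
Changing only its voicing to voiceless gives [p] — the voiceless bilabial stop.
At the second juncture, /ʈ/ likewise becomes [ɖ] adjacent to /z/.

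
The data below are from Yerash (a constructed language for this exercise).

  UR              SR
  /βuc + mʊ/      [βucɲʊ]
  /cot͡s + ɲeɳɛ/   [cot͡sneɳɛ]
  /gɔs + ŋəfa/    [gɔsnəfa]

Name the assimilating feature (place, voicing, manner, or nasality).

Comparing underlying and surface forms, /m/ → [ɲ] is the alternation; the neighbouring /c/ is constant.
/m/ is bilabial while /c/ is palatal; the output [ɲ] is palatal, matching the trigger — so the feature that spreads is place.
The same holds elsewhere in the data: /ɲ/ → [n] after /t͡s/ (palatal → alveolar, matching alveolar); /ŋ/ → [n] after /s/ (velar → alveolar, matching alveolar) — only place changes, and always toward the preceding segment.

place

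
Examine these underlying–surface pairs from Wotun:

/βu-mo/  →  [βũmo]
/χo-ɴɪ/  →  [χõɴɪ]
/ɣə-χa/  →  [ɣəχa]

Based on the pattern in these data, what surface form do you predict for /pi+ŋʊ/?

The data show regressive nasality assimilation (vowel nasalisation): /u/ → [ũ] before /m/; /o/ → [õ] before /ɴ/ — a vowel is nasalised by an immediately following nasal consonant.
No change occurs in [ɣəχa] because the vowel at the boundary is adjacent to an oral consonant, not a nasal (/ə/ next to /χ/).
The vowel /i/ is adjacent to the following nasal /ŋ/, so it acquires [+nasal] and surfaces as [ĩ].

[pĩŋʊ]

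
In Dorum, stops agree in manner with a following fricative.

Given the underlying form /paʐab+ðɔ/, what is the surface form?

[paʐaβðɔ]

The rule targets /b/ (voiced bilabial stop), which sits before the trigger /ð/ (fricative).
Changing only its manner to fricative gives [β] — the voiced bilabial fricative.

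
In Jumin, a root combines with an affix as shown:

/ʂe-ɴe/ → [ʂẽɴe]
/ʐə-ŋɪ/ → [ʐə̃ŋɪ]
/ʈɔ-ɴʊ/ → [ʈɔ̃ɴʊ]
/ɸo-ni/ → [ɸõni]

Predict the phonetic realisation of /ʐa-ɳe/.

The data show regressive nasality assimilation (vowel nasalisation): /e/ → [ẽ] before /ɴ/; /ə/ → [ə̃] before /ŋ/; /ɔ/ → [ɔ̃] before /ɴ/; /o/ → [õ] before /n/ — a vowel is nasalised by an immediately following nasal consonant.
/a/ sits next to the nasal /ɳ/ and is therefore nasalised to [ã].

[ʐãɳe]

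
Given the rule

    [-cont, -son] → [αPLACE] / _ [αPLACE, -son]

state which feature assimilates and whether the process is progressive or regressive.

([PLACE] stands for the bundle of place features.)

regressive place assimilation

The shared variable α links the value of the place features (abbreviated [PLACE]) on the target to the same value on the neighbouring segment, so place is the feature that assimilates.
The conditioning segment sits to the right of the focus bar, meaning the trigger follows the segment that changes — regressive assimilation.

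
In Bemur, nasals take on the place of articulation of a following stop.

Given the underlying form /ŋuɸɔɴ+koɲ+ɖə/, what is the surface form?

/ɴ/ is a voiced uvular nasal. The following trigger /k/ is velar, so /ɴ/ must become velar as well.
A voiced velar nasal is [ŋ], so the surface segment is [ŋ].
At the second juncture, /ɲ/ likewise becomes [ɳ] adjacent to /ɖ/.

[ŋuɸɔŋkoɳɖə]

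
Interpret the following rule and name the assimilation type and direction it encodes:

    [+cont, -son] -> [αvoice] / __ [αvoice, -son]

regressive voicing assimilation

The rule copies [voice] from the environment onto the target, so the assimilating feature is voicing.
Since the environment is written after the underscore, the trigger follows the target; the direction is regressive.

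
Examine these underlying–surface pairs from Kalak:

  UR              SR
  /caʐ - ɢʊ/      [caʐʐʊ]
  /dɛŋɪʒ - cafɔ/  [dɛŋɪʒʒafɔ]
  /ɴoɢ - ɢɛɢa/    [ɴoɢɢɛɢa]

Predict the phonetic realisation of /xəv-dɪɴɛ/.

The data show progressive total assimilation (/ɢ/ → [ʐ] after /ʐ/; /c/ → [ʒ] after /ʒ/): in every case the target segment becomes identical to its preceding neighbour, copying more than a single feature.
In [ɴoɢɢɛɢa] the two consonants at the boundary are already identical (/ɢ/ + /ɢ/), so the rule applies vacuously and nothing changes.
/d/ is the segment targeted by the rule; it sits immediately after /v/, so it assimilates completely and surfaces as [v].

[xəvvɪɴɛ]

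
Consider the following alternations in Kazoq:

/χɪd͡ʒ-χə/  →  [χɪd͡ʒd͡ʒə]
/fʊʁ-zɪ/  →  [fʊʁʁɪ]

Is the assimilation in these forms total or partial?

The segment that alternates is /χ/, which surfaces as [d͡ʒ] when adjacent to /d͡ʒ/.
The output [d͡ʒ] is identical to the trigger /d͡ʒ/ — every feature (place, manner, voicing) has been copied — so this is total assimilation.
The other form behaves the same way: /z/ → [ʁ] after /ʁ/ — in each case the output is a copy of the preceding consonant.

total assimilation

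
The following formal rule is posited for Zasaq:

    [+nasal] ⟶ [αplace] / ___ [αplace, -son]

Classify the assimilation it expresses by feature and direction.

regressive place assimilation

The rule copies the place features (abbreviated [place]) from the environment onto the target, so the assimilating feature is place.
Since the environment is written after the underscore, the trigger follows the target; the direction is regressive.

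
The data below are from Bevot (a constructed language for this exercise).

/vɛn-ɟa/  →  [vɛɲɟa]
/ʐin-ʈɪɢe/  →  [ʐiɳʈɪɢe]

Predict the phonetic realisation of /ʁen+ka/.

[ʁeŋka]

The data show regressive place assimilation: /n/ → [ɲ] before /ɟ/; /n/ → [ɳ] before /ʈ/. In each pair only place changes, matching the following consonant, while manner and voice stay constant.
The rule targets /n/ (voiced alveolar nasal), which sits before the trigger /k/ (velar).
A voiced velar nasal is [ŋ], so the surface segment is [ŋ].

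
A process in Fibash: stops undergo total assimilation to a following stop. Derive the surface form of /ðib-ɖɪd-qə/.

[ðiɖɖɪqqə]

/b/ is the segment targeted by the rule; it sits immediately before /ɖ/, so it assimilates completely and surfaces as [ɖ].
The same rule applies at the second boundary: /d/ → [q] next to /q/.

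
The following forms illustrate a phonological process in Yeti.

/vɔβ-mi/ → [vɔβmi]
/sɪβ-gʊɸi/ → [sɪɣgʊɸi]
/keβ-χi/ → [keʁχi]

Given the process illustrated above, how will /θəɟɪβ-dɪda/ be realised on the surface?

[θəɟɪzdɪda]

The data show regressive place assimilation: /β/ → [ɣ] before /g/; /β/ → [ʁ] before /χ/. In each pair only place changes, matching the following consonant, while manner and voice stay constant.
Nothing changes in [vɔβmi]: there the adjacent consonants already agree in place (/β/ and /m/ are both bilabial), so this form is consistent with the same rule.
The rule targets /β/ (voiced bilabial fricative), which sits before the trigger /d/ (alveolar).
Changing only its place to alveolar gives [z] — the voiced alveolar fricative.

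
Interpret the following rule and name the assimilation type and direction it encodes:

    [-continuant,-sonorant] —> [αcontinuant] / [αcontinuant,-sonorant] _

The shared variable α links the value of [continuant] on the target to that of the neighbouring obstruent. [continuant] distinguishes stops from fricatives — a manner-of-articulation feature — so this is manner assimilation.
Since the environment is written before the underscore, the trigger precedes the target; the direction is progressive.

progressive manner assimilation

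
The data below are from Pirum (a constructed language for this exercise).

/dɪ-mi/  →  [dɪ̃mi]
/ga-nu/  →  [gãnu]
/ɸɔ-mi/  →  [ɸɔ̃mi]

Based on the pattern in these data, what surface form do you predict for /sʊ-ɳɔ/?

The data show regressive nasality assimilation (vowel nasalisation): /ɪ/ → [ɪ̃] before /m/; /a/ → [ã] before /n/; /ɔ/ → [ɔ̃] before /m/ — a vowel is nasalised by an immediately following nasal consonant.
The vowel /ʊ/ is adjacent to the following nasal /ɳ/, so it acquires [+nasal] and surfaces as [ʊ̃].

[sʊ̃ɳɔ]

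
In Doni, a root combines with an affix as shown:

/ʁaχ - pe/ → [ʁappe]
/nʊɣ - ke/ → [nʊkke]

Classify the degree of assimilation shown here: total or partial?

total assimilation

Comparing underlying and surface forms, /χ/ → [p] is the alternation; the neighbouring /p/ is constant.
The output [p] is identical to the trigger /p/ — every feature (place, manner, voicing) has been copied — so this is total assimilation.
The other form behaves the same way: /ɣ/ → [k] before /k/ — in each case the output is a copy of the following consonant.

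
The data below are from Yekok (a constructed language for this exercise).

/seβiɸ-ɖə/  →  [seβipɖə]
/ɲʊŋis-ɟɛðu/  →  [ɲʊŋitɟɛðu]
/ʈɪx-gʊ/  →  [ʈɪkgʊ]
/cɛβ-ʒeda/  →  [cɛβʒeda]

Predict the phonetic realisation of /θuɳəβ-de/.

[θuɳəbde]

The data show regressive manner assimilation: /ɸ/ → [p] before /ɖ/; /s/ → [t] before /ɟ/; /x/ → [k] before /g/. In each pair only manner changes, matching the following consonant, while place and voice stay constant.
Nothing changes in [cɛβʒeda]: there the adjacent consonants already agree in manner (/β/ and /ʒ/ are both fricatives), so this form is consistent with the same rule.
/β/ is a voiced bilabial fricative. The following trigger /d/ is a stop, so /β/ must become a stop as well.
The voiced bilabial stop is [b], so /β/ → [b].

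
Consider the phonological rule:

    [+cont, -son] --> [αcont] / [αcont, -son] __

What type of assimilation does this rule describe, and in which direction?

The shared variable α links the value of [cont] on the target to that of the neighbouring obstruent. [cont] distinguishes stops from fricatives — a manner-of-articulation feature — so this is manner assimilation.
Since the environment is written before the underscore, the trigger precedes the target; the direction is progressive.

progressive manner assimilation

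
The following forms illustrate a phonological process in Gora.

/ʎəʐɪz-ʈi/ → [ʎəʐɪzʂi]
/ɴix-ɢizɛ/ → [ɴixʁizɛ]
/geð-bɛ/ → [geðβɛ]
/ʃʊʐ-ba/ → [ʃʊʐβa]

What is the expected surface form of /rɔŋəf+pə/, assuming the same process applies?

[rɔŋəfɸə]

The data show progressive manner assimilation: /ʈ/ → [ʂ] after /z/; /ɢ/ → [ʁ] after /x/; /b/ → [β] after /ð/; /b/ → [β] after /ʐ/. In each pair only manner changes, matching the preceding consonant, while place and voice stay constant.
/p/ is a voiceless bilabial stop. The preceding trigger /f/ is a fricative, so /p/ must become a fricative as well.
The voiceless bilabial fricative is [ɸ], so /p/ → [ɸ].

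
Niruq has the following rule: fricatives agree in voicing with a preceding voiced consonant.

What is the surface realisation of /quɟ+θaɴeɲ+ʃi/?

The rule targets /θ/ (voiceless dental fricative), which sits after the trigger /ɟ/ (voiced).
The voiced dental fricative is [ð], so /θ/ → [ð].
At the second juncture, /ʃ/ likewise becomes [ʒ] adjacent to /ɲ/.

[quɟðaɴeɲʒi]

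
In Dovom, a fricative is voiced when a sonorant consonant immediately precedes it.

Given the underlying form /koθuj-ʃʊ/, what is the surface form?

[koθujʒʊ]

/ʃ/ is a voiceless postalveolar fricative. The preceding trigger /j/ is voiced, so /ʃ/ must become voiced as well.
The voiced postalveolar fricative is [ʒ], so /ʃ/ → [ʒ].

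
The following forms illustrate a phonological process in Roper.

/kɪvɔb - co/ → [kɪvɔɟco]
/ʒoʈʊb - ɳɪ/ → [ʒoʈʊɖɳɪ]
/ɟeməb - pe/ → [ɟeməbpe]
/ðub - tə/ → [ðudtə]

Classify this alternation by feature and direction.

Comparing underlying and surface forms, /b/ → [ɟ] is the alternation; the neighbouring /c/ is constant.
The change bilabial → palatal matches the place of the following /c/, identifying this as place assimilation.
Manner and voice are unchanged, so the assimilation is partial, not total.
The same holds elsewhere in the data: /b/ → [ɖ] before /ɳ/ (bilabial → retroflex, matching retroflex); /b/ → [d] before /t/ (bilabial → alveolar, matching alveolar) — only place changes, and always toward the following segment.
No alternation appears in [ɟeməbpe]: there the adjacent consonants already agree in place (/b/ and /p/ are both bilabial), so this form is consistent with the same rule.
The trigger is the following segment, so the direction is regressive (anticipatory).

regressive place assimilation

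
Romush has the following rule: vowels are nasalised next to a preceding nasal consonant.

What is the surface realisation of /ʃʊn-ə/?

[ʃʊnə̃]

The vowel /ə/ is adjacent to the preceding nasal /n/, so it acquires [+nasal] and surfaces as [ə̃].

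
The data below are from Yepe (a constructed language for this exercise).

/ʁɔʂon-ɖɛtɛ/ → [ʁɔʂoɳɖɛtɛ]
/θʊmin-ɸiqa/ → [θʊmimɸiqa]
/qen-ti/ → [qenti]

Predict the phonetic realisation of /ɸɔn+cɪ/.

[ɸɔɲcɪ]

The data show regressive place assimilation: /n/ → [ɳ] before /ɖ/; /n/ → [m] before /ɸ/. In each pair only place changes, matching the following consonant, while manner and voice stay constant.
No alternation appears in [qenti]: there the adjacent consonants already agree in place (/n/ and /t/ are both alveolar), so this form is consistent with the same rule.
/n/ is a voiced alveolar nasal. The following trigger /c/ is palatal, so /n/ must become palatal as well.
Changing only its place to palatal gives [ɲ] — the voiced palatal nasal.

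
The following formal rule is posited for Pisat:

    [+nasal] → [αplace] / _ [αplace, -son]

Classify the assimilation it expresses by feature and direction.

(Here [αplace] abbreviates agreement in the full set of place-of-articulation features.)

The rule copies the place features (abbreviated [place]) from the environment onto the target, so the assimilating feature is place.
The conditioning segment sits to the right of the focus bar, meaning the trigger follows the segment that changes — regressive assimilation.

regressive place assimilation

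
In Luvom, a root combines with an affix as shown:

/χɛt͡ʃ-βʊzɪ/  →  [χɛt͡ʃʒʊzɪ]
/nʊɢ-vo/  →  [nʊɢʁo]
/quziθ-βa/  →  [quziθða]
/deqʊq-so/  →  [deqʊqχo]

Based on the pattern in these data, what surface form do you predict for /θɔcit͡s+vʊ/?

[θɔcit͡szʊ]

The data show progressive place assimilation: /β/ → [ʒ] after /t͡ʃ/; /v/ → [ʁ] after /ɢ/; /β/ → [ð] after /θ/; /s/ → [χ] after /q/. In each pair only place changes, matching the preceding consonant, while manner and voice stay constant.
The rule targets /v/ (voiced labiodental fricative), which sits after the trigger /t͡s/ (alveolar).
Changing only its place to alveolar gives [z] — the voiced alveolar fricative.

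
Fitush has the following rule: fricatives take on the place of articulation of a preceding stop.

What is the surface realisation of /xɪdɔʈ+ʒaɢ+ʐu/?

[xɪdɔʈʐaɢʁu]

The rule targets /ʒ/ (voiced postalveolar fricative), which sits after the trigger /ʈ/ (retroflex).
A voiced retroflex fricative is [ʐ], so the surface segment is [ʐ].
At the second juncture, /ʐ/ likewise becomes [ʁ] adjacent to /ɢ/.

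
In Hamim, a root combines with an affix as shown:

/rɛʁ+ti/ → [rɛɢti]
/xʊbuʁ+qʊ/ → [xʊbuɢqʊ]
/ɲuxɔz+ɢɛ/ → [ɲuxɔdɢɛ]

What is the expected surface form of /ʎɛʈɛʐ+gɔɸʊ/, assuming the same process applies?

[ʎɛʈɛɖgɔɸʊ]

The data show regressive manner assimilation: /ʁ/ → [ɢ] before /t/; /ʁ/ → [ɢ] before /q/; /z/ → [d] before /ɢ/. In each pair only manner changes, matching the following consonant, while place and voice stay constant.
/ʐ/ is a voiced retroflex fricative. The following trigger /g/ is a stop, so /ʐ/ must become a stop as well.
A voiced retroflex stop is [ɖ], so the surface segment is [ɖ].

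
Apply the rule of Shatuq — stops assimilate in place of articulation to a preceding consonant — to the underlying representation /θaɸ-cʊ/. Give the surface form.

[θaɸpʊ]

The rule targets /c/ (voiceless palatal stop), which sits after the trigger /ɸ/ (bilabial).
A voiceless bilabial stop is [p], so the surface segment is [p].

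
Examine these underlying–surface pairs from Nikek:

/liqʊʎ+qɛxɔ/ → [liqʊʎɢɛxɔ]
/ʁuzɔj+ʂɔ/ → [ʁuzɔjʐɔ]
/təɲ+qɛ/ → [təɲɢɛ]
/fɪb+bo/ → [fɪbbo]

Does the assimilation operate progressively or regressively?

Underlying /q/ is realised as [ɢ] next to /ʎ/; /ʎ/ itself does not change.
The change voiceless → voiced matches the voicing of the preceding /ʎ/, identifying this as voicing assimilation.
The same holds elsewhere in the data: /ʂ/ → [ʐ] after /j/ (voiceless → voiced, matching voiced); /q/ → [ɢ] after /ɲ/ (voiceless → voiced, matching voiced) — only voicing changes, and always toward the preceding segment.
Nothing changes in [fɪbbo]: there the adjacent consonants already agree in voicing (/b/ and /b/ are both voiced), so this form is consistent with the same rule.
The trigger is the preceding segment, so the direction is progressive (perseverative).

progressive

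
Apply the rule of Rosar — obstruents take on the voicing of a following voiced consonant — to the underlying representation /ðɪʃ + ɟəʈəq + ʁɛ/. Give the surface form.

/ʃ/ is a voiceless postalveolar fricative. The following trigger /ɟ/ is voiced, so /ʃ/ must become voiced as well.
A voiced postalveolar fricative is [ʒ], so the surface segment is [ʒ].
At the second juncture, /q/ likewise becomes [ɢ] adjacent to /ʁ/.

[ðɪʒɟəʈəɢʁɛ]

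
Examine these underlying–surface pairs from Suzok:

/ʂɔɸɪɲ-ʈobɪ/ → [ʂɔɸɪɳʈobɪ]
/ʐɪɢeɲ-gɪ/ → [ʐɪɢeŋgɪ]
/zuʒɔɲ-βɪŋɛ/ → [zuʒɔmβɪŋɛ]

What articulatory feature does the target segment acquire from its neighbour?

Comparing underlying and surface forms, /ɲ/ → [ɳ] is the alternation; the neighbouring /ʈ/ is constant.
The change palatal → retroflex matches the place of the following /ʈ/, identifying this as place assimilation.
The other alternating forms pattern the same way: /ɲ/ → [ŋ] before /g/ (palatal → velar, matching velar); /ɲ/ → [m] before /β/ (palatal → bilabial, matching bilabial) — only place changes, and always toward the following segment.

place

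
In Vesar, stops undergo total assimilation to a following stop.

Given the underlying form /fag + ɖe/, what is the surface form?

/g/ is the segment targeted by the rule; it sits immediately before /ɖ/, so it assimilates completely and surfaces as [ɖ].

[faɖɖe]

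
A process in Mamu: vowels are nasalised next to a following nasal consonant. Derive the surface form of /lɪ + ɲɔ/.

[lɪ̃ɲɔ]

The vowel /ɪ/ is adjacent to the following nasal /ɲ/, so it acquires [+nasal] and surfaces as [ɪ̃].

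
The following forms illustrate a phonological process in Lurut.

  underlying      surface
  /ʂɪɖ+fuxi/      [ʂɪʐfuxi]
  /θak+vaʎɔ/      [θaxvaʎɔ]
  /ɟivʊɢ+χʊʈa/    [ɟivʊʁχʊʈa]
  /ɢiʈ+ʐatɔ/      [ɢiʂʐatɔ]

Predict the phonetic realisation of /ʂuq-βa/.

The data show regressive manner assimilation: /ɖ/ → [ʐ] before /f/; /k/ → [x] before /v/; /ɢ/ → [ʁ] before /χ/; /ʈ/ → [ʂ] before /ʐ/. In each pair only manner changes, matching the following consonant, while place and voice stay constant.
The rule targets /q/ (voiceless uvular stop), which sits before the trigger /β/ (fricative).
A voiceless uvular fricative is [χ], so the surface segment is [χ].

[ʂuχβa]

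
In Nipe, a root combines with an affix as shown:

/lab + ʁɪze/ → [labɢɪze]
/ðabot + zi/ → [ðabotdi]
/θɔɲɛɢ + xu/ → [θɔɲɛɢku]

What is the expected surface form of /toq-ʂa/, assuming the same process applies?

[toqʈa]

The data show progressive manner assimilation: /ʁ/ → [ɢ] after /b/; /z/ → [d] after /t/; /x/ → [k] after /ɢ/. In each pair only manner changes, matching the preceding consonant, while place and voice stay constant.
The rule targets /ʂ/ (voiceless retroflex fricative), which sits after the trigger /q/ (stop).
A voiceless retroflex stop is [ʈ], so the surface segment is [ʈ].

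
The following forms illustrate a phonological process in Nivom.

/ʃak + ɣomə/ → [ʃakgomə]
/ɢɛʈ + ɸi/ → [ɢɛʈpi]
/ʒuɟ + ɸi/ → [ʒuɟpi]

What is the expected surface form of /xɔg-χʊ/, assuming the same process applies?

The data show progressive manner assimilation: /ɣ/ → [g] after /k/; /ɸ/ → [p] after /ʈ/; /ɸ/ → [p] after /ɟ/. In each pair only manner changes, matching the preceding consonant, while place and voice stay constant.
/χ/ is a voiceless uvular fricative. The preceding trigger /g/ is a stop, so /χ/ must become a stop as well.
Changing only its manner to stop gives [q] — the voiceless uvular stop.

[xɔgqʊ]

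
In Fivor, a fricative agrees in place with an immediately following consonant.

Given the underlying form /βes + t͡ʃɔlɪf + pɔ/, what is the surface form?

The rule targets /s/ (voiceless alveolar fricative), which sits before the trigger /t͡ʃ/ (postalveolar).
Changing only its place to postalveolar gives [ʃ] — the voiceless postalveolar fricative.
At the second juncture, /f/ likewise becomes [ɸ] adjacent to /p/.

[βeʃt͡ʃɔlɪɸpɔ]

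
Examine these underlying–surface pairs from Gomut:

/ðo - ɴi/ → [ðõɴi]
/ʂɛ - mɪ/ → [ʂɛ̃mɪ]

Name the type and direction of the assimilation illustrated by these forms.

regressive nasality assimilation (vowel nasalisation)

The vowel /o/ surfaces as nasalised [õ] next to the following nasal /ɴ/ — it has acquired the [+nasal] feature of its neighbour.
Likewise in the remaining data: /ɛ/ → [ɛ̃] before /m/ — each time a vowel is nasalised next to a following nasal.
Because the conditioning nasal is to the right of the vowel that changes, the process is regressive (anticipatory).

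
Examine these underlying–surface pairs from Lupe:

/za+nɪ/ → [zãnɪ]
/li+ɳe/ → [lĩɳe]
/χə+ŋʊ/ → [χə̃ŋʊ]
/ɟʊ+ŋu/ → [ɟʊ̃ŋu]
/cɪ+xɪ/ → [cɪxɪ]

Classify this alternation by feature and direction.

regressive nasality assimilation (vowel nasalisation)

The vowel /a/ surfaces as nasalised [ã] next to the following nasal /n/ — it has acquired the [+nasal] feature of its neighbour.
Likewise in the remaining data: /i/ → [ĩ] before /ɳ/; /ə/ → [ə̃] before /ŋ/; /ʊ/ → [ʊ̃] before /ŋ/ — each time a vowel is nasalised next to a following nasal.
No change occurs in [cɪxɪ] because the vowel at the boundary is adjacent to an oral consonant, not a nasal (/ɪ/ next to /x/).
Because the conditioning nasal is to the right of the vowel that changes, the process is regressive (anticipatory).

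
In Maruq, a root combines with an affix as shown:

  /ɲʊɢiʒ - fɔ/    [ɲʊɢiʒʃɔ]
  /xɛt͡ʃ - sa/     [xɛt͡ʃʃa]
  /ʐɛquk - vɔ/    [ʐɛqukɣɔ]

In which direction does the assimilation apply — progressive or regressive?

Comparing underlying and surface forms, /f/ → [ʃ] is the alternation; the neighbouring /ʒ/ is constant.
The change labiodental → postalveolar matches the place of the preceding /ʒ/, identifying this as place assimilation.
Checking the remaining alternations: /s/ → [ʃ] after /t͡ʃ/ (alveolar → postalveolar, matching postalveolar); /v/ → [ɣ] after /k/ (labiodental → velar, matching velar) — only place changes, and always toward the preceding segment.
The trigger is the preceding segment, so the direction is progressive (perseverative).

progressive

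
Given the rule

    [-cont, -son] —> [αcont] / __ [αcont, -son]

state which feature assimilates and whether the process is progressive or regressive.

regressive manner assimilation

The rule copies [cont] (continuancy) from the environment onto the target stops; since [±cont] encodes the stop/fricative manner contrast, the assimilating dimension is manner.
The conditioning segment sits to the right of the focus bar, meaning the trigger follows the segment that changes — regressive assimilation.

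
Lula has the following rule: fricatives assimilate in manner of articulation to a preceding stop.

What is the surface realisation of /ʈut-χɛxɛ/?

/χ/ is a voiceless uvular fricative. The preceding trigger /t/ is a stop, so /χ/ must become a stop as well.
A voiceless uvular stop is [q], so the surface segment is [q].

[ʈutqɛxɛ]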